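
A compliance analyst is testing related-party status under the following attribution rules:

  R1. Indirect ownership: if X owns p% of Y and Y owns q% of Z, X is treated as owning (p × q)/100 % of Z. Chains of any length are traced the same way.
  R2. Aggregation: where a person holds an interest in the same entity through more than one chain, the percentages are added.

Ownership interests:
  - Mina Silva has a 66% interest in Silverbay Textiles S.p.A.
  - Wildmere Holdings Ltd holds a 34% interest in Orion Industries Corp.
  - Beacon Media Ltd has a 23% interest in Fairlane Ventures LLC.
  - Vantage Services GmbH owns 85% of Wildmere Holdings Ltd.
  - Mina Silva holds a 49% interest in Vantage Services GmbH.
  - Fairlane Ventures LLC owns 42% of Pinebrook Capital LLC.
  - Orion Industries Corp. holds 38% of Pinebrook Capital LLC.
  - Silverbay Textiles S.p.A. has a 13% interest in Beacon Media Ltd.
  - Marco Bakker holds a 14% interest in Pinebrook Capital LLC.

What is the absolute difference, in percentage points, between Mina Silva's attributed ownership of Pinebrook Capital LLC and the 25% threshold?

18.789992

Chain via Silverbay Textiles S.p.A. → Beacon Media Ltd → Fairlane Ventures LLC (R1): 66% × 13% × 23% × 42% = 0.828828% of Pinebrook Capital LLC.
Chain via Vantage Services GmbH → Wildmere Holdings Ltd → Orion Industries Corp. (R1): 49% × 85% × 34% × 38% = 5.38118% of Pinebrook Capital LLC.
Aggregating (R2): 0.828828% + 5.38118% = 6.210008%.
6.210008% falls short of the 25% threshold by 18.789992 percentage points.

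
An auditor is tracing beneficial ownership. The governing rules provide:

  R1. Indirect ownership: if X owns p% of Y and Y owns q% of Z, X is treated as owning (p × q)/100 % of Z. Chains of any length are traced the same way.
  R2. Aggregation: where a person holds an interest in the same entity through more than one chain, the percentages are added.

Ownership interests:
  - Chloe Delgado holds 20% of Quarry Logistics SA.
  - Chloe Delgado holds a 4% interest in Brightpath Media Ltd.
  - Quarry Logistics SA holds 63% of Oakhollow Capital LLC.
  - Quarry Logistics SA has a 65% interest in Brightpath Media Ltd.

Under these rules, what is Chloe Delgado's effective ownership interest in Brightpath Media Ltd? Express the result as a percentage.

17%

Chain via Quarry Logistics SA (R1): 20% × 65% = 13% of Brightpath Media Ltd.
Direct interest in Brightpath Media Ltd: 4%.
Aggregating (R2): 13% + 4% = 17%.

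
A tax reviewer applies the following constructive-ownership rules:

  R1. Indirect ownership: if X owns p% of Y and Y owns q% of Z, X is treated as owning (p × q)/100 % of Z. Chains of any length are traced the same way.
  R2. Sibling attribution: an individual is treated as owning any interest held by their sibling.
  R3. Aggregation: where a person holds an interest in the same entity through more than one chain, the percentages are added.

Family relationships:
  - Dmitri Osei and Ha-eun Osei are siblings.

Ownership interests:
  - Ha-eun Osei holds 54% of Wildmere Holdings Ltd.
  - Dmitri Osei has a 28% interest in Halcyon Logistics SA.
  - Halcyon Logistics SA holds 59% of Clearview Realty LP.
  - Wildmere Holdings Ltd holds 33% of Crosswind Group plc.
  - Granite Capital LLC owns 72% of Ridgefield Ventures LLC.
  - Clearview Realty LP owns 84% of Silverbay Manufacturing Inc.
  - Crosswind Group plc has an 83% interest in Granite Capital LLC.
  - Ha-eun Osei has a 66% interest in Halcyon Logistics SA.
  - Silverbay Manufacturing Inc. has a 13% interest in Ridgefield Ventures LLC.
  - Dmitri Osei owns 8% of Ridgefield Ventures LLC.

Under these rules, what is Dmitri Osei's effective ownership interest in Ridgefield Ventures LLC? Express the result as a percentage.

24.705464%

By sibling attribution (R2), Dmitri Osei is treated as also owning Ha-eun Osei's interest in Halcyon Logistics SA, giving 28% + 66% = 94%.
By sibling attribution (R2), Dmitri Osei is treated as owning Ha-eun Osei's 54% interest in Wildmere Holdings Ltd.
Chain via Halcyon Logistics SA → Clearview Realty LP → Silverbay Manufacturing Inc. (R1): 94% × 59% × 84% × 13% = 6.056232% of Ridgefield Ventures LLC.
Direct interest in Ridgefield Ventures LLC: 8%.
Chain via Wildmere Holdings Ltd → Crosswind Group plc → Granite Capital LLC (R1): 54% × 33% × 83% × 72% = 10.649232% of Ridgefield Ventures LLC.
Aggregating (R3): 6.056232% + 8% + 10.649232% = 24.705464%.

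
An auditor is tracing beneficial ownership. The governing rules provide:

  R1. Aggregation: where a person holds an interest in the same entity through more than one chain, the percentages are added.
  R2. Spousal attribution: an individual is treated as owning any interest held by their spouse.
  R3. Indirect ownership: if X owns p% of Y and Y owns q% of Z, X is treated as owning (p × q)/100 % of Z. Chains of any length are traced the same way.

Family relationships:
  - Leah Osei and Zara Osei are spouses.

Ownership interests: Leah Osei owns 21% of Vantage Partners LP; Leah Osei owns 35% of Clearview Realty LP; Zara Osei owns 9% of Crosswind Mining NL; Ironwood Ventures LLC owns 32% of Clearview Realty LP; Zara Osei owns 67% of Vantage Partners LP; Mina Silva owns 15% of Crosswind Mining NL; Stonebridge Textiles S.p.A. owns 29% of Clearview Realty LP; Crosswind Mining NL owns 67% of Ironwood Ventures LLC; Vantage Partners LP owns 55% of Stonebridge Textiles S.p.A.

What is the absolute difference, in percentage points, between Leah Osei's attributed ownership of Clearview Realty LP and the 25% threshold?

25.9656

By spousal attribution (R2), Leah Osei is treated as also owning Zara Osei's interest in Vantage Partners LP, giving 21% + 67% = 88%.
By spousal attribution (R2), Leah Osei is treated as owning Zara Osei's 9% interest in Crosswind Mining NL.
Chain via Vantage Partners LP → Stonebridge Textiles S.p.A. (R3): 88% × 55% × 29% = 14.036% of Clearview Realty LP.
Direct interest in Clearview Realty LP: 35%.
Chain via Crosswind Mining NL → Ironwood Ventures LLC (R3): 9% × 67% × 32% = 1.9296% of Clearview Realty LP.
Aggregating (R1): 14.036% + 35% + 1.9296% = 50.9656%.
50.9656% exceeds the 25% threshold by 25.9656 percentage points.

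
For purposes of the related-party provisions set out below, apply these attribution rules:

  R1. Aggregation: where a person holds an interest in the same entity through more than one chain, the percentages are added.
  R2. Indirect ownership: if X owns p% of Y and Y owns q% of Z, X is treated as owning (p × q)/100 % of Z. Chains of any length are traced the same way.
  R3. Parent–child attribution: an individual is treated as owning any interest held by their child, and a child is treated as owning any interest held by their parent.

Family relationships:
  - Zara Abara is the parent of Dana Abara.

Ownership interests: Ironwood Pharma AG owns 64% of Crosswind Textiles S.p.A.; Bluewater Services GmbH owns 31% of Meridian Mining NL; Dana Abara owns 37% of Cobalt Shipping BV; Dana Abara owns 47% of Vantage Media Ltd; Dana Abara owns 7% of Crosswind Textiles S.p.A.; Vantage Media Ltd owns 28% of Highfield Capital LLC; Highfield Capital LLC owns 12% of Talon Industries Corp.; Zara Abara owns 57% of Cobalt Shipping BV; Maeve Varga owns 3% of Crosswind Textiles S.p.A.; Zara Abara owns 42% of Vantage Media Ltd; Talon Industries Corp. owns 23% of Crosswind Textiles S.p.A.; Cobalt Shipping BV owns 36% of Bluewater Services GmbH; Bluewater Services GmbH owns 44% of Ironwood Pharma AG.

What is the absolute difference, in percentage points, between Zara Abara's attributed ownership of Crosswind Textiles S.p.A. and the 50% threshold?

By parent–child attribution (R3), Zara Abara is treated as also owning Dana Abara's interest in Vantage Media Ltd, giving 42% + 47% = 89%.
By parent–child attribution (R3), Zara Abara is treated as also owning Dana Abara's interest in Cobalt Shipping BV, giving 57% + 37% = 94%.
By parent–child attribution (R3), Zara Abara is treated as owning Dana Abara's 7% interest in Crosswind Textiles S.p.A.
Chain via Vantage Media Ltd → Highfield Capital LLC → Talon Industries Corp. (R2): 89% × 28% × 12% × 23% = 0.687792% of Crosswind Textiles S.p.A.
Chain via Cobalt Shipping BV → Bluewater Services GmbH → Ironwood Pharma AG (R2): 94% × 36% × 44% × 64% = 9.529344% of Crosswind Textiles S.p.A.
Direct interest in Crosswind Textiles S.p.A: 7%.
Aggregating (R1): 0.687792% + 9.529344% + 7% = 17.217136%.
17.217136% falls short of the 50% threshold by 32.782864 percentage points.

32.782864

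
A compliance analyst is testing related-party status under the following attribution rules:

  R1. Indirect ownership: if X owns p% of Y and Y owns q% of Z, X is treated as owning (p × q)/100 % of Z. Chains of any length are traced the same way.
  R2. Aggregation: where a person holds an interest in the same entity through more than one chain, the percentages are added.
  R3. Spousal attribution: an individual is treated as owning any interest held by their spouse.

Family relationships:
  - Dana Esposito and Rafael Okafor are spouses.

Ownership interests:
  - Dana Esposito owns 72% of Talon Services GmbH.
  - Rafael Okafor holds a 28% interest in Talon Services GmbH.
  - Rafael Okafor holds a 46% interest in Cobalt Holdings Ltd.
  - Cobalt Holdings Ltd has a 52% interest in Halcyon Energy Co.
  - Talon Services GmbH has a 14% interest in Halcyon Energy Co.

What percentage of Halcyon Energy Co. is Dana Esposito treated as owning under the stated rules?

37.92%

By spousal attribution (R3), Dana Esposito is treated as also owning Rafael Okafor's interest in Talon Services GmbH, giving 72% + 28% = 100%.
By spousal attribution (R3), Dana Esposito is treated as owning Rafael Okafor's 46% interest in Cobalt Holdings Ltd.
Chain via Talon Services GmbH (R1): 100% × 14% = 14% of Halcyon Energy Co.
Chain via Cobalt Holdings Ltd (R1): 46% × 52% = 23.92% of Halcyon Energy Co.
Aggregating (R2): 14% + 23.92% = 37.92%.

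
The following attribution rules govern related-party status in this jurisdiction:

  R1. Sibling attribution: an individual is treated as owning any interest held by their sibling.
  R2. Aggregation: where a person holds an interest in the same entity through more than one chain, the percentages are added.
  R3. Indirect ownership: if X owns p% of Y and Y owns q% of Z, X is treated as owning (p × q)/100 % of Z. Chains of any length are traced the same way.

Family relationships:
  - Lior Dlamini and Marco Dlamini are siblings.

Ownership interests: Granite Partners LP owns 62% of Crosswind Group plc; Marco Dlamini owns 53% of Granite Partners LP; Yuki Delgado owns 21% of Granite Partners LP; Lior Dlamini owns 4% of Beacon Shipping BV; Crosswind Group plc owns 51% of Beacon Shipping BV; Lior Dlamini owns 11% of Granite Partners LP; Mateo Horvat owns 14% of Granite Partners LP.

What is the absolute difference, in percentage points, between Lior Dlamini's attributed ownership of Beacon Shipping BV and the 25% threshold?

By sibling attribution (R1), Lior Dlamini is treated as also owning Marco Dlamini's interest in Granite Partners LP, giving 11% + 53% = 64%.
Chain via Granite Partners LP → Crosswind Group plc (R3): 64% × 62% × 51% = 20.2368% of Beacon Shipping BV.
Direct interest in Beacon Shipping BV: 4%.
Aggregating (R2): 20.2368% + 4% = 24.2368%.
24.2368% falls short of the 25% threshold by 0.7632 percentage points.

0.7632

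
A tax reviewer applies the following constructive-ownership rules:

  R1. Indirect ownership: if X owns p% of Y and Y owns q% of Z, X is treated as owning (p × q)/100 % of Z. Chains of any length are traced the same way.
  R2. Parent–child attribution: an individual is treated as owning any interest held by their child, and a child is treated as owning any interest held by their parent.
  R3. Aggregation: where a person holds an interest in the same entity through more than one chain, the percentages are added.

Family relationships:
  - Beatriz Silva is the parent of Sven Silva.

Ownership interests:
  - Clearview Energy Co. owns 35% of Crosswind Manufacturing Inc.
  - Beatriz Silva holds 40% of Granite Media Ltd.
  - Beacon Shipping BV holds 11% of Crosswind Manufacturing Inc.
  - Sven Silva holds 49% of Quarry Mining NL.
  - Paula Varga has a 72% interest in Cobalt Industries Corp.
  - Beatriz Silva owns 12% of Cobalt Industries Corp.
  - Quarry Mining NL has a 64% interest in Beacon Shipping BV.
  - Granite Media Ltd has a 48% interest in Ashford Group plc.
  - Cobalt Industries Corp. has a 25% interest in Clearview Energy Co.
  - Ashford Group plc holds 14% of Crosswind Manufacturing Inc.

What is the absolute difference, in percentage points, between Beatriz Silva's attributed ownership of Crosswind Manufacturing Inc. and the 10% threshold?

By parent–child attribution (R2), Beatriz Silva is treated as owning Sven Silva's 49% interest in Quarry Mining NL.
Chain via Cobalt Industries Corp. → Clearview Energy Co. (R1): 12% × 25% × 35% = 1.05% of Crosswind Manufacturing Inc.
Chain via Granite Media Ltd → Ashford Group plc (R1): 40% × 48% × 14% = 2.688% of Crosswind Manufacturing Inc.
Chain via Quarry Mining NL → Beacon Shipping BV (R1): 49% × 64% × 11% = 3.4496% of Crosswind Manufacturing Inc.
Aggregating (R3): 1.05% + 2.688% + 3.4496% = 7.1876%.
7.1876% falls short of the 10% threshold by 2.8124 percentage points.

2.8124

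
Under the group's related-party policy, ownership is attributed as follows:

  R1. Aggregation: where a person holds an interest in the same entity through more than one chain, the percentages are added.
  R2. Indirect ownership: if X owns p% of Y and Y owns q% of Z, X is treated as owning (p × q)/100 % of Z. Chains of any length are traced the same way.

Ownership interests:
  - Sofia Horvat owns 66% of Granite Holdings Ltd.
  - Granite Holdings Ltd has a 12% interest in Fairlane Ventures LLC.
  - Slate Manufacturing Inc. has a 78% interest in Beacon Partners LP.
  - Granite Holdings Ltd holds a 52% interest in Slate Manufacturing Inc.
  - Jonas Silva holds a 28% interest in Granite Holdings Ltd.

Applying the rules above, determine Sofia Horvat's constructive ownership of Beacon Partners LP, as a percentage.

Chain via Granite Holdings Ltd → Slate Manufacturing Inc. (R2): 66% × 52% × 78% = 26.7696% of Beacon Partners LP.

26.7696%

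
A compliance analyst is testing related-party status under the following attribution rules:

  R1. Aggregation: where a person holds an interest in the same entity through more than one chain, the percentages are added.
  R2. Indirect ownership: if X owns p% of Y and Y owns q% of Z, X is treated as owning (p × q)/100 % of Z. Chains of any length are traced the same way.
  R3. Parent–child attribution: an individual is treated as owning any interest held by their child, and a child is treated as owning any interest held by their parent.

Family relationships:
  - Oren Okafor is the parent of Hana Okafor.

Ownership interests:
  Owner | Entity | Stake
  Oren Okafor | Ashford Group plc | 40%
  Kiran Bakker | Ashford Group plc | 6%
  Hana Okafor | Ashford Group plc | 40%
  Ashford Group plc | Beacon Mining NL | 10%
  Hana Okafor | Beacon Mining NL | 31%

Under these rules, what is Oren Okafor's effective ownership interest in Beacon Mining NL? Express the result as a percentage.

By parent–child attribution (R3), Oren Okafor is treated as also owning Hana Okafor's interest in Ashford Group plc, giving 40% + 40% = 80%.
By parent–child attribution (R3), Oren Okafor is treated as owning Hana Okafor's 31% interest in Beacon Mining NL.
Chain via Ashford Group plc (R2): 80% × 10% = 8% of Beacon Mining NL.
Direct interest in Beacon Mining NL: 31%.
Aggregating (R1): 8% + 31% = 39%.

39%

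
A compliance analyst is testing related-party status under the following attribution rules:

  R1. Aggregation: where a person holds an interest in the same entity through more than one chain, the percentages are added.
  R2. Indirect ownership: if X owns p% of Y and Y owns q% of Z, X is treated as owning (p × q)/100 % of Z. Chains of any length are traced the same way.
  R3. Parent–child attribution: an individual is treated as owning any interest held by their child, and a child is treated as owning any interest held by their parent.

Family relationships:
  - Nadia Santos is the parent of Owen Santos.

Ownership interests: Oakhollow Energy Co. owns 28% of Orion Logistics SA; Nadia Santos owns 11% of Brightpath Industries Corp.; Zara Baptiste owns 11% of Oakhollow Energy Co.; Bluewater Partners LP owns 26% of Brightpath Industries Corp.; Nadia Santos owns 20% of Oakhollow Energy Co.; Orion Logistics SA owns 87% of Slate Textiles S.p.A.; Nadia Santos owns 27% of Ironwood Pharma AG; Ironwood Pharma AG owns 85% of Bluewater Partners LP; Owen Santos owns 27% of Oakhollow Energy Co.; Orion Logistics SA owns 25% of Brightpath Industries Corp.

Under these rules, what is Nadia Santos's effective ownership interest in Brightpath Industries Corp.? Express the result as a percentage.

By parent–child attribution (R3), Nadia Santos is treated as also owning Owen Santos's interest in Oakhollow Energy Co, giving 20% + 27% = 47%.
Chain via Ironwood Pharma AG → Bluewater Partners LP (R2): 27% × 85% × 26% = 5.967% of Brightpath Industries Corp.
Chain via Oakhollow Energy Co. → Orion Logistics SA (R2): 47% × 28% × 25% = 3.29% of Brightpath Industries Corp.
Direct interest in Brightpath Industries Corp: 11%.
Aggregating (R1): 5.967% + 3.29% + 11% = 20.257%.

20.257%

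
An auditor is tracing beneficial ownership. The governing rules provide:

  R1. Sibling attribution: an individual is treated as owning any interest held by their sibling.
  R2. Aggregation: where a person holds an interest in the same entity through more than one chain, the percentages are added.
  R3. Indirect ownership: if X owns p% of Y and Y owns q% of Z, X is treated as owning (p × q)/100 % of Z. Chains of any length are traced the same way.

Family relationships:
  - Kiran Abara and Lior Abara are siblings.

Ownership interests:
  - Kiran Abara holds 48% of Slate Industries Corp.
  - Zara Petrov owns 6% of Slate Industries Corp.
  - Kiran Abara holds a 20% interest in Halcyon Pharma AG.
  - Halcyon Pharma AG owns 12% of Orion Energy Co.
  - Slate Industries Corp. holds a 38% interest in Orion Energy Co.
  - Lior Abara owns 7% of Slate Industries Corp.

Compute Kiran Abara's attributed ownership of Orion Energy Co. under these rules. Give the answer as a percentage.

By sibling attribution (R1), Kiran Abara is treated as also owning Lior Abara's interest in Slate Industries Corp, giving 48% + 7% = 55%.
Chain via Halcyon Pharma AG (R3): 20% × 12% = 2.4% of Orion Energy Co.
Chain via Slate Industries Corp. (R3): 55% × 38% = 20.9% of Orion Energy Co.
Aggregating (R2): 2.4% + 20.9% = 23.3%.

23.3%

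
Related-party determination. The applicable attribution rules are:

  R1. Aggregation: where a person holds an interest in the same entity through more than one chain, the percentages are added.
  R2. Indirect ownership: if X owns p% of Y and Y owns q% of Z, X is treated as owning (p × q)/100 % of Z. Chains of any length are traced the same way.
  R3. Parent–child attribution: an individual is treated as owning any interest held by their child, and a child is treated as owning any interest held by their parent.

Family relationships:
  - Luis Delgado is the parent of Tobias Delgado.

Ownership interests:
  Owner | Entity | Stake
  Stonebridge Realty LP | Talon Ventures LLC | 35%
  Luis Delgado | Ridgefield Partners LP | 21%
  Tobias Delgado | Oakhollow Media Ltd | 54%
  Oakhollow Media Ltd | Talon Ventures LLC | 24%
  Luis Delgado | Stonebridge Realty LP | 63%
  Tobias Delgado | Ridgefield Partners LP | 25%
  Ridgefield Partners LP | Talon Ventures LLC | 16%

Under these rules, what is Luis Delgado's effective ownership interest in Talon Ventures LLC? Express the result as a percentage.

42.37%

By parent–child attribution (R3), Luis Delgado is treated as also owning Tobias Delgado's interest in Ridgefield Partners LP, giving 21% + 25% = 46%.
By parent–child attribution (R3), Luis Delgado is treated as owning Tobias Delgado's 54% interest in Oakhollow Media Ltd.
Chain via Stonebridge Realty LP (R2): 63% × 35% = 22.05% of Talon Ventures LLC.
Chain via Ridgefield Partners LP (R2): 46% × 16% = 7.36% of Talon Ventures LLC.
Chain via Oakhollow Media Ltd (R2): 54% × 24% = 12.96% of Talon Ventures LLC.
Aggregating (R1): 22.05% + 7.36% + 12.96% = 42.37%.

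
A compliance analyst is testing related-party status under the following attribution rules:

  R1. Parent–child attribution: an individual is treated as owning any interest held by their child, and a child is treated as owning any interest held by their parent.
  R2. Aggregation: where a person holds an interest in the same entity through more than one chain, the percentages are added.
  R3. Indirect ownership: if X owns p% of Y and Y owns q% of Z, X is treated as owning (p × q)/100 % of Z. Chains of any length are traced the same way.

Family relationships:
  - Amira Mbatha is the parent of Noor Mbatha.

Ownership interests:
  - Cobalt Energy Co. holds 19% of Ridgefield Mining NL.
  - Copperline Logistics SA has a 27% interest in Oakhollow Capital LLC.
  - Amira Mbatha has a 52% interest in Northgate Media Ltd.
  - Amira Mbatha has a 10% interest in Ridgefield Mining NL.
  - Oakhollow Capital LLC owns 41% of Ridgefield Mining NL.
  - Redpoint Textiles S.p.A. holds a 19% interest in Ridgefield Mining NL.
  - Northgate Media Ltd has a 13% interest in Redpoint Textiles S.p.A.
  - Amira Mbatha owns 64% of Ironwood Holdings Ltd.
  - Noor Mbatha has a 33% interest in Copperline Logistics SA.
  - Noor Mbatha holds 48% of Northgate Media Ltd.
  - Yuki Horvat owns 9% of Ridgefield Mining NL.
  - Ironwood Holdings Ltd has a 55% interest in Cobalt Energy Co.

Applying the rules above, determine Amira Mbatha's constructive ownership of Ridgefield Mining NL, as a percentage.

By parent–child attribution (R1), Amira Mbatha is treated as also owning Noor Mbatha's interest in Northgate Media Ltd, giving 52% + 48% = 100%.
By parent–child attribution (R1), Amira Mbatha is treated as owning Noor Mbatha's 33% interest in Copperline Logistics SA.
Chain via Northgate Media Ltd → Redpoint Textiles S.p.A. (R3): 100% × 13% × 19% = 2.47% of Ridgefield Mining NL.
Chain via Ironwood Holdings Ltd → Cobalt Energy Co. (R3): 64% × 55% × 19% = 6.688% of Ridgefield Mining NL.
Direct interest in Ridgefield Mining NL: 10%.
Chain via Copperline Logistics SA → Oakhollow Capital LLC (R3): 33% × 27% × 41% = 3.6531% of Ridgefield Mining NL.
Aggregating (R2): 2.47% + 6.688% + 10% + 3.6531% = 22.8111%.

22.8111%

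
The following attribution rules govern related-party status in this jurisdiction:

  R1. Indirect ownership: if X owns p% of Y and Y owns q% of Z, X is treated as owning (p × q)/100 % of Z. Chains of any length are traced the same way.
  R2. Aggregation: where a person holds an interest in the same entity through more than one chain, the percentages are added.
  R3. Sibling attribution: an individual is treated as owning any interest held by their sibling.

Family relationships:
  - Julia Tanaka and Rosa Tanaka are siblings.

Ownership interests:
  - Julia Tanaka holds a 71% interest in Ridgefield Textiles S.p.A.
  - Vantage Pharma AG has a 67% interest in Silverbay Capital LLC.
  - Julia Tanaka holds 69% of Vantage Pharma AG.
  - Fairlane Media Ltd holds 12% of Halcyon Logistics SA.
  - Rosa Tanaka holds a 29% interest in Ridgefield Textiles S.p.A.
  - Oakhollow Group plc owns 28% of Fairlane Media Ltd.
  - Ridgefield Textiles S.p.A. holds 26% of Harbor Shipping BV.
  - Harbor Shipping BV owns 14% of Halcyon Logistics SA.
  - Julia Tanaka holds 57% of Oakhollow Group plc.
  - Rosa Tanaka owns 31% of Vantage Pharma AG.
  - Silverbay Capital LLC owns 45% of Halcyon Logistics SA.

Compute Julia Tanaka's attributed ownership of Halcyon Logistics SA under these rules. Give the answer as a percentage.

35.7052%

By sibling attribution (R3), Julia Tanaka is treated as also owning Rosa Tanaka's interest in Vantage Pharma AG, giving 69% + 31% = 100%.
By sibling attribution (R3), Julia Tanaka is treated as also owning Rosa Tanaka's interest in Ridgefield Textiles S.p.A, giving 71% + 29% = 100%.
Chain via Vantage Pharma AG → Silverbay Capital LLC (R1): 100% × 67% × 45% = 30.15% of Halcyon Logistics SA.
Chain via Ridgefield Textiles S.p.A. → Harbor Shipping BV (R1): 100% × 26% × 14% = 3.64% of Halcyon Logistics SA.
Chain via Oakhollow Group plc → Fairlane Media Ltd (R1): 57% × 28% × 12% = 1.9152% of Halcyon Logistics SA.
Aggregating (R2): 30.15% + 3.64% + 1.9152% = 35.7052%.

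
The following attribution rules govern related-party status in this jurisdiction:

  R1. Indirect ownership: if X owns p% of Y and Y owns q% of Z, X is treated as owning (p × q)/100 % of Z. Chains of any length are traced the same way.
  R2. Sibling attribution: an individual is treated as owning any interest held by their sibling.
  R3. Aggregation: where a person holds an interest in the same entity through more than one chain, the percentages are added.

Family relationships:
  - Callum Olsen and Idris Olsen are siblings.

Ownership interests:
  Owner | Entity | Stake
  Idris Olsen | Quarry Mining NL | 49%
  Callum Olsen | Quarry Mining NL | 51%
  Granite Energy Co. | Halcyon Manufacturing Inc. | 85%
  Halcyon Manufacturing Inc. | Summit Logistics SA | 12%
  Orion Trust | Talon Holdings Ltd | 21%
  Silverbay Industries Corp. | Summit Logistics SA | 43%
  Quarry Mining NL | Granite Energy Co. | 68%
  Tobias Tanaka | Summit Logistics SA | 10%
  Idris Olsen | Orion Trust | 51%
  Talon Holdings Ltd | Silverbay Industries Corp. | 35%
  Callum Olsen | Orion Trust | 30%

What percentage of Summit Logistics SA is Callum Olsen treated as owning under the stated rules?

9.496005%

By sibling attribution (R2), Callum Olsen is treated as also owning Idris Olsen's interest in Quarry Mining NL, giving 51% + 49% = 100%.
By sibling attribution (R2), Callum Olsen is treated as also owning Idris Olsen's interest in Orion Trust, giving 30% + 51% = 81%.
Chain via Quarry Mining NL → Granite Energy Co. → Halcyon Manufacturing Inc. (R1): 100% × 68% × 85% × 12% = 6.936% of Summit Logistics SA.
Chain via Orion Trust → Talon Holdings Ltd → Silverbay Industries Corp. (R1): 81% × 21% × 35% × 43% = 2.560005% of Summit Logistics SA.
Aggregating (R3): 6.936% + 2.560005% = 9.496005%.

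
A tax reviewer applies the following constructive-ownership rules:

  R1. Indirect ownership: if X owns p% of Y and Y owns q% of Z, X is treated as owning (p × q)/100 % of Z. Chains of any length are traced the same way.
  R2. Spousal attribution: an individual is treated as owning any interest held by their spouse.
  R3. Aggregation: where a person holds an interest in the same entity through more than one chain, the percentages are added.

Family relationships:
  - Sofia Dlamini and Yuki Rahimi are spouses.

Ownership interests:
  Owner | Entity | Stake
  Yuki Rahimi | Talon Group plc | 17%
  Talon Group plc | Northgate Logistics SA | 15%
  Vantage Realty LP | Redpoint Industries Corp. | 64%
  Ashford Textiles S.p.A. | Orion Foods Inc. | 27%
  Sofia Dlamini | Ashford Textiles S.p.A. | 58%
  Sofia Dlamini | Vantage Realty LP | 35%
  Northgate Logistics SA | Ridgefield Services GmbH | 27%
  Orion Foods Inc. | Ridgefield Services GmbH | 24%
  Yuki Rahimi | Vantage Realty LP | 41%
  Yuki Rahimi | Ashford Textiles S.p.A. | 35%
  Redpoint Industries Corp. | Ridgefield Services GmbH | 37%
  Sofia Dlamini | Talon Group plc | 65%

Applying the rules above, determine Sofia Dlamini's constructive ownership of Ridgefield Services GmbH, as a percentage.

By spousal attribution (R2), Sofia Dlamini is treated as also owning Yuki Rahimi's interest in Vantage Realty LP, giving 35% + 41% = 76%.
By spousal attribution (R2), Sofia Dlamini is treated as also owning Yuki Rahimi's interest in Ashford Textiles S.p.A, giving 58% + 35% = 93%.
By spousal attribution (R2), Sofia Dlamini is treated as also owning Yuki Rahimi's interest in Talon Group plc, giving 65% + 17% = 82%.
Chain via Vantage Realty LP → Redpoint Industries Corp. (R1): 76% × 64% × 37% = 17.9968% of Ridgefield Services GmbH.
Chain via Ashford Textiles S.p.A. → Orion Foods Inc. (R1): 93% × 27% × 24% = 6.0264% of Ridgefield Services GmbH.
Chain via Talon Group plc → Northgate Logistics SA (R1): 82% × 15% × 27% = 3.321% of Ridgefield Services GmbH.
Aggregating (R3): 17.9968% + 6.0264% + 3.321% = 27.3442%.

27.3442%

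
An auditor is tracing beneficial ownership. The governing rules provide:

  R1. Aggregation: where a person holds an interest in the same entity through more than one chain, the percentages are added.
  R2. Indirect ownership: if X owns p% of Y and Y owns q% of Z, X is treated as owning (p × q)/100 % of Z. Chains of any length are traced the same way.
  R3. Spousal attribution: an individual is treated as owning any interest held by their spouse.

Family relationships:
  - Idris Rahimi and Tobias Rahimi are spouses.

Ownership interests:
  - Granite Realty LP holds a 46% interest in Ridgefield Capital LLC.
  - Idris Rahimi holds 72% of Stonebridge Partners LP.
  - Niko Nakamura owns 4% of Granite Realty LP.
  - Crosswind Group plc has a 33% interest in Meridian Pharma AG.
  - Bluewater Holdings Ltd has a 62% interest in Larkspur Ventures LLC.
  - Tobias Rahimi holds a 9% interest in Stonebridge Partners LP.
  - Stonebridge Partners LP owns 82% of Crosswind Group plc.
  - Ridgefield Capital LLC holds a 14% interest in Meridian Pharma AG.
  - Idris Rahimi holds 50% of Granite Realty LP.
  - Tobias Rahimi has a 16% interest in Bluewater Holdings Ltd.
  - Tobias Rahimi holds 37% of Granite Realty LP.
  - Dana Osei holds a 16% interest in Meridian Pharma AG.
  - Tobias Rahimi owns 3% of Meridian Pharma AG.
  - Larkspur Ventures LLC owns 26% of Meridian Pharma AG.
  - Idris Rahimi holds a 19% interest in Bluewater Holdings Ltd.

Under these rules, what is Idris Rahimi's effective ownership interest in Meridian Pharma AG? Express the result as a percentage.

36.1634%

By spousal attribution (R3), Idris Rahimi is treated as also owning Tobias Rahimi's interest in Granite Realty LP, giving 50% + 37% = 87%.
By spousal attribution (R3), Idris Rahimi is treated as also owning Tobias Rahimi's interest in Stonebridge Partners LP, giving 72% + 9% = 81%.
By spousal attribution (R3), Idris Rahimi is treated as also owning Tobias Rahimi's interest in Bluewater Holdings Ltd, giving 19% + 16% = 35%.
By spousal attribution (R3), Idris Rahimi is treated as owning Tobias Rahimi's 3% interest in Meridian Pharma AG.
Chain via Granite Realty LP → Ridgefield Capital LLC (R2): 87% × 46% × 14% = 5.6028% of Meridian Pharma AG.
Chain via Stonebridge Partners LP → Crosswind Group plc (R2): 81% × 82% × 33% = 21.9186% of Meridian Pharma AG.
Chain via Bluewater Holdings Ltd → Larkspur Ventures LLC (R2): 35% × 62% × 26% = 5.642% of Meridian Pharma AG.
Direct interest in Meridian Pharma AG: 3%.
Aggregating (R1): 5.6028% + 21.9186% + 5.642% + 3% = 36.1634%.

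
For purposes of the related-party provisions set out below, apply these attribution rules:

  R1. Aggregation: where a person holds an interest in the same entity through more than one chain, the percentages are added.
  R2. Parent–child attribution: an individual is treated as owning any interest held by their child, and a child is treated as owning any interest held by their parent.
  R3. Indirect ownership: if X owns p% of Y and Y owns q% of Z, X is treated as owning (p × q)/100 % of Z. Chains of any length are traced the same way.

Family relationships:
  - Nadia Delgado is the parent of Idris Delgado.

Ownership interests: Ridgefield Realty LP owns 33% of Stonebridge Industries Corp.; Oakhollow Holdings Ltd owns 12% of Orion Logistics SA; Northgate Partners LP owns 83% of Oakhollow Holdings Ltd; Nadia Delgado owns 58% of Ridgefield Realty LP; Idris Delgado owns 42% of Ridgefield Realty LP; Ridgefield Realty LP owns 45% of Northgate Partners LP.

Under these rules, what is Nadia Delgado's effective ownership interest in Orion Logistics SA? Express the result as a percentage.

By parent–child attribution (R2), Nadia Delgado is treated as also owning Idris Delgado's interest in Ridgefield Realty LP, giving 58% + 42% = 100%.
Chain via Ridgefield Realty LP → Northgate Partners LP → Oakhollow Holdings Ltd (R3): 100% × 45% × 83% × 12% = 4.482% of Orion Logistics SA.

4.482%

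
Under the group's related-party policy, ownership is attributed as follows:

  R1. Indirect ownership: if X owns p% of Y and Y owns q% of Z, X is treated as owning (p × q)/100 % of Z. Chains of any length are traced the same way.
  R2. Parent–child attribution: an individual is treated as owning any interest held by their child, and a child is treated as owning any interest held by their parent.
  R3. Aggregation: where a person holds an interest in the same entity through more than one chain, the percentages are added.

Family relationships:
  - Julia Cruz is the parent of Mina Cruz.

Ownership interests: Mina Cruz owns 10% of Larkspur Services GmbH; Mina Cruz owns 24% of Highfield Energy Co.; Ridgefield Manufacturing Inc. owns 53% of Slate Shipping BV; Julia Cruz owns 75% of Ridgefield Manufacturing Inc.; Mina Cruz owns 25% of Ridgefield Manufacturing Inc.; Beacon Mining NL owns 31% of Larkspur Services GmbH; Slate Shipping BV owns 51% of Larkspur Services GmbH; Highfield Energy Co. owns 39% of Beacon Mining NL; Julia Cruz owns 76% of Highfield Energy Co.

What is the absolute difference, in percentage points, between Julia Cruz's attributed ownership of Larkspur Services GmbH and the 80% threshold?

By parent–child attribution (R2), Julia Cruz is treated as also owning Mina Cruz's interest in Ridgefield Manufacturing Inc, giving 75% + 25% = 100%.
By parent–child attribution (R2), Julia Cruz is treated as also owning Mina Cruz's interest in Highfield Energy Co, giving 76% + 24% = 100%.
By parent–child attribution (R2), Julia Cruz is treated as owning Mina Cruz's 10% interest in Larkspur Services GmbH.
Chain via Ridgefield Manufacturing Inc. → Slate Shipping BV (R1): 100% × 53% × 51% = 27.03% of Larkspur Services GmbH.
Chain via Highfield Energy Co. → Beacon Mining NL (R1): 100% × 39% × 31% = 12.09% of Larkspur Services GmbH.
Direct interest in Larkspur Services GmbH: 10%.
Aggregating (R3): 27.03% + 12.09% + 10% = 49.12%.
49.12% falls short of the 80% threshold by 30.88 percentage points.

30.88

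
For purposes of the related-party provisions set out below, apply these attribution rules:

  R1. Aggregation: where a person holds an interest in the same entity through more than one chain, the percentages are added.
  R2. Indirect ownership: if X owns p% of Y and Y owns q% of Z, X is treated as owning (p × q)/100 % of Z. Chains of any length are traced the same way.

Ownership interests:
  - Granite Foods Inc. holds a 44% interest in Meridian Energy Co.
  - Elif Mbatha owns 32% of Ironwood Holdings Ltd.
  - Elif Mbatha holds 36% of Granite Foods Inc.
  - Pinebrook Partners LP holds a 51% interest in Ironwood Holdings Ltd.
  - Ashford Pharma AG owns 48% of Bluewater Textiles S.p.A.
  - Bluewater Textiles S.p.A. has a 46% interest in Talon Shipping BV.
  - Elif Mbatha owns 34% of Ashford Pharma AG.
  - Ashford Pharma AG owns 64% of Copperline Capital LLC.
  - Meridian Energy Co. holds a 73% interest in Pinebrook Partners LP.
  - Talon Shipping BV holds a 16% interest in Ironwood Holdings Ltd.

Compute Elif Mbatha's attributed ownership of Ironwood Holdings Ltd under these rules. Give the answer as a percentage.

Chain via Ashford Pharma AG → Bluewater Textiles S.p.A. → Talon Shipping BV (R2): 34% × 48% × 46% × 16% = 1.201152% of Ironwood Holdings Ltd.
Chain via Granite Foods Inc. → Meridian Energy Co. → Pinebrook Partners LP (R2): 36% × 44% × 73% × 51% = 5.897232% of Ironwood Holdings Ltd.
Direct interest in Ironwood Holdings Ltd: 32%.
Aggregating (R1): 1.201152% + 5.897232% + 32% = 39.098384%.

39.098384%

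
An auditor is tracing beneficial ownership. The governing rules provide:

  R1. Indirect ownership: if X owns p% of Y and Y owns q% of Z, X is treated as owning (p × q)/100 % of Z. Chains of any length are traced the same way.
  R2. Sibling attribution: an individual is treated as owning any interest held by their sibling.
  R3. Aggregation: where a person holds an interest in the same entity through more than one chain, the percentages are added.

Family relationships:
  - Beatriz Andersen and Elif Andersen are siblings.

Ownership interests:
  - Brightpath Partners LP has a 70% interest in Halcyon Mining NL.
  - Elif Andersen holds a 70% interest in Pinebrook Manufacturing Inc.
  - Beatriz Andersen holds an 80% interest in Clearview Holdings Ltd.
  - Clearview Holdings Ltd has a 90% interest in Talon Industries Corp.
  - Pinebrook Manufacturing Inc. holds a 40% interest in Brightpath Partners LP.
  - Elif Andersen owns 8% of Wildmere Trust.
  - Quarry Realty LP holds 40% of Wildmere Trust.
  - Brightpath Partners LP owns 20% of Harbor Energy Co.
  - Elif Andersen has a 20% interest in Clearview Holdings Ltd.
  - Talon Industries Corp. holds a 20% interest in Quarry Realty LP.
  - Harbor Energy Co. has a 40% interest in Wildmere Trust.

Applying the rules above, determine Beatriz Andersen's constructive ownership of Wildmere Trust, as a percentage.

17.44%

By sibling attribution (R2), Beatriz Andersen is treated as also owning Elif Andersen's interest in Clearview Holdings Ltd, giving 80% + 20% = 100%.
By sibling attribution (R2), Beatriz Andersen is treated as owning Elif Andersen's 70% interest in Pinebrook Manufacturing Inc.
By sibling attribution (R2), Beatriz Andersen is treated as owning Elif Andersen's 8% interest in Wildmere Trust.
Chain via Clearview Holdings Ltd → Talon Industries Corp. → Quarry Realty LP (R1): 100% × 90% × 20% × 40% = 7.2% of Wildmere Trust.
Chain via Pinebrook Manufacturing Inc. → Brightpath Partners LP → Harbor Energy Co. (R1): 70% × 40% × 20% × 40% = 2.24% of Wildmere Trust.
Direct interest in Wildmere Trust: 8%.
Aggregating (R3): 7.2% + 2.24% + 8% = 17.44%.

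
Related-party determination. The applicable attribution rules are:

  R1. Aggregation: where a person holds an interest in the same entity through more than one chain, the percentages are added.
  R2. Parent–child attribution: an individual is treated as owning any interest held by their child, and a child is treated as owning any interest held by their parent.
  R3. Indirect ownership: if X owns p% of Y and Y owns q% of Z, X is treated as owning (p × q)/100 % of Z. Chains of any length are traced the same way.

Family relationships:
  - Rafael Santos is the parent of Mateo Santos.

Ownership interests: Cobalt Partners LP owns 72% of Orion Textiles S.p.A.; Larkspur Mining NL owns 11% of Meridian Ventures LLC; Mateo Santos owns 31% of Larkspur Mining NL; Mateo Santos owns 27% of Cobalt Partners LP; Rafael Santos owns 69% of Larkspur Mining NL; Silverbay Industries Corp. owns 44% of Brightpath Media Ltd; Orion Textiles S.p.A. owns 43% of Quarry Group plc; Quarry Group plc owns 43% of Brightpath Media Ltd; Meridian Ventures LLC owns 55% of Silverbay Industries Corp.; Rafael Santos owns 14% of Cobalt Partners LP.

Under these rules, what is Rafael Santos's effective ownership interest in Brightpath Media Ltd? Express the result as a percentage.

8.120248%

By parent–child attribution (R2), Rafael Santos is treated as also owning Mateo Santos's interest in Larkspur Mining NL, giving 69% + 31% = 100%.
By parent–child attribution (R2), Rafael Santos is treated as also owning Mateo Santos's interest in Cobalt Partners LP, giving 14% + 27% = 41%.
Chain via Larkspur Mining NL → Meridian Ventures LLC → Silverbay Industries Corp. (R3): 100% × 11% × 55% × 44% = 2.662% of Brightpath Media Ltd.
Chain via Cobalt Partners LP → Orion Textiles S.p.A. → Quarry Group plc (R3): 41% × 72% × 43% × 43% = 5.458248% of Brightpath Media Ltd.
Aggregating (R1): 2.662% + 5.458248% = 8.120248%.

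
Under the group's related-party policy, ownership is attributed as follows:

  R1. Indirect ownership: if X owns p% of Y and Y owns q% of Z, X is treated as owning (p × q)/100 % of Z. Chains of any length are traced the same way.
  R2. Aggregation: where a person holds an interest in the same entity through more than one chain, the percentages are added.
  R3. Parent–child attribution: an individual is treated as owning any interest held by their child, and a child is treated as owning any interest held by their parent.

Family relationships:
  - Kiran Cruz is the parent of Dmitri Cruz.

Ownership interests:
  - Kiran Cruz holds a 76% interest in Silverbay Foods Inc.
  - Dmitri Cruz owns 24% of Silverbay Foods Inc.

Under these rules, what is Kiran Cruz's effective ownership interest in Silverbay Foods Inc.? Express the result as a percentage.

By parent–child attribution (R3), Kiran Cruz is treated as also owning Dmitri Cruz's interest in Silverbay Foods Inc, giving 76% + 24% = 100%.
Direct interest in Silverbay Foods Inc: 100%.

100%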